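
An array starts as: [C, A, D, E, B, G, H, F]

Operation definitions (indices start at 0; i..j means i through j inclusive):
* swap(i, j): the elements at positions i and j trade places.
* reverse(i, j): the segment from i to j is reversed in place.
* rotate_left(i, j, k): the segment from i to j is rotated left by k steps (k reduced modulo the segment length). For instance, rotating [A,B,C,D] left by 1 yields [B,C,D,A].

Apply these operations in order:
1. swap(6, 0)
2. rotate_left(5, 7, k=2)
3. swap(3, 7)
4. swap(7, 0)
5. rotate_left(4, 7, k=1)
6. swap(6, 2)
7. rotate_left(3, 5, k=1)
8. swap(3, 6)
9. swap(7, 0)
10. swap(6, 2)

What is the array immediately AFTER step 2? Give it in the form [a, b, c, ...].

After 1 (swap(6, 0)): [H, A, D, E, B, G, C, F]
After 2 (rotate_left(5, 7, k=2)): [H, A, D, E, B, F, G, C]

Answer: [H, A, D, E, B, F, G, C]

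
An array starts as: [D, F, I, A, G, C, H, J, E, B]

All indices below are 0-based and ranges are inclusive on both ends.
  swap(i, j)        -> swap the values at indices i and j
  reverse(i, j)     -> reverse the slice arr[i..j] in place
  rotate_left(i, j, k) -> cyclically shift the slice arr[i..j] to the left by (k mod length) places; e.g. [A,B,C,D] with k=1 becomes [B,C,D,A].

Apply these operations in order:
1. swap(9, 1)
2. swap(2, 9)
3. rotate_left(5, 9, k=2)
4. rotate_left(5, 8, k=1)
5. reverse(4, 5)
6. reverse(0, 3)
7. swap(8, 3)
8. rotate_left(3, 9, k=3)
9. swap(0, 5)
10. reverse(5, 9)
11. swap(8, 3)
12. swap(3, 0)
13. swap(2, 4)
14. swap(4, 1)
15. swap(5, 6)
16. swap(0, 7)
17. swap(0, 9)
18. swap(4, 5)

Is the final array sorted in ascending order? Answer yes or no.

Answer: yes

Derivation:
After 1 (swap(9, 1)): [D, B, I, A, G, C, H, J, E, F]
After 2 (swap(2, 9)): [D, B, F, A, G, C, H, J, E, I]
After 3 (rotate_left(5, 9, k=2)): [D, B, F, A, G, J, E, I, C, H]
After 4 (rotate_left(5, 8, k=1)): [D, B, F, A, G, E, I, C, J, H]
After 5 (reverse(4, 5)): [D, B, F, A, E, G, I, C, J, H]
After 6 (reverse(0, 3)): [A, F, B, D, E, G, I, C, J, H]
After 7 (swap(8, 3)): [A, F, B, J, E, G, I, C, D, H]
After 8 (rotate_left(3, 9, k=3)): [A, F, B, I, C, D, H, J, E, G]
After 9 (swap(0, 5)): [D, F, B, I, C, A, H, J, E, G]
After 10 (reverse(5, 9)): [D, F, B, I, C, G, E, J, H, A]
After 11 (swap(8, 3)): [D, F, B, H, C, G, E, J, I, A]
After 12 (swap(3, 0)): [H, F, B, D, C, G, E, J, I, A]
After 13 (swap(2, 4)): [H, F, C, D, B, G, E, J, I, A]
After 14 (swap(4, 1)): [H, B, C, D, F, G, E, J, I, A]
After 15 (swap(5, 6)): [H, B, C, D, F, E, G, J, I, A]
After 16 (swap(0, 7)): [J, B, C, D, F, E, G, H, I, A]
After 17 (swap(0, 9)): [A, B, C, D, F, E, G, H, I, J]
After 18 (swap(4, 5)): [A, B, C, D, E, F, G, H, I, J]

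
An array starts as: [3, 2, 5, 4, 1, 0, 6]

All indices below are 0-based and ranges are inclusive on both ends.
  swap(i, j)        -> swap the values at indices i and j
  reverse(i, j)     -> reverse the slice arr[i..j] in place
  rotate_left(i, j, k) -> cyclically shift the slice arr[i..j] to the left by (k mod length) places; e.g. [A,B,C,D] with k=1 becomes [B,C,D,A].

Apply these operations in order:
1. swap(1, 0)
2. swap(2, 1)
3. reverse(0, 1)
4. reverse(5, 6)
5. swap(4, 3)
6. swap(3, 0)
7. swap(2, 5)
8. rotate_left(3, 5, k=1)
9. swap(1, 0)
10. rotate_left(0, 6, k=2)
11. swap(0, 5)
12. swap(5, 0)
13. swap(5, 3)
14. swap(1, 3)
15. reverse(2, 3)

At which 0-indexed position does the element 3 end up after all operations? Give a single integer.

After 1 (swap(1, 0)): [2, 3, 5, 4, 1, 0, 6]
After 2 (swap(2, 1)): [2, 5, 3, 4, 1, 0, 6]
After 3 (reverse(0, 1)): [5, 2, 3, 4, 1, 0, 6]
After 4 (reverse(5, 6)): [5, 2, 3, 4, 1, 6, 0]
After 5 (swap(4, 3)): [5, 2, 3, 1, 4, 6, 0]
After 6 (swap(3, 0)): [1, 2, 3, 5, 4, 6, 0]
After 7 (swap(2, 5)): [1, 2, 6, 5, 4, 3, 0]
After 8 (rotate_left(3, 5, k=1)): [1, 2, 6, 4, 3, 5, 0]
After 9 (swap(1, 0)): [2, 1, 6, 4, 3, 5, 0]
After 10 (rotate_left(0, 6, k=2)): [6, 4, 3, 5, 0, 2, 1]
After 11 (swap(0, 5)): [2, 4, 3, 5, 0, 6, 1]
After 12 (swap(5, 0)): [6, 4, 3, 5, 0, 2, 1]
After 13 (swap(5, 3)): [6, 4, 3, 2, 0, 5, 1]
After 14 (swap(1, 3)): [6, 2, 3, 4, 0, 5, 1]
After 15 (reverse(2, 3)): [6, 2, 4, 3, 0, 5, 1]

Answer: 3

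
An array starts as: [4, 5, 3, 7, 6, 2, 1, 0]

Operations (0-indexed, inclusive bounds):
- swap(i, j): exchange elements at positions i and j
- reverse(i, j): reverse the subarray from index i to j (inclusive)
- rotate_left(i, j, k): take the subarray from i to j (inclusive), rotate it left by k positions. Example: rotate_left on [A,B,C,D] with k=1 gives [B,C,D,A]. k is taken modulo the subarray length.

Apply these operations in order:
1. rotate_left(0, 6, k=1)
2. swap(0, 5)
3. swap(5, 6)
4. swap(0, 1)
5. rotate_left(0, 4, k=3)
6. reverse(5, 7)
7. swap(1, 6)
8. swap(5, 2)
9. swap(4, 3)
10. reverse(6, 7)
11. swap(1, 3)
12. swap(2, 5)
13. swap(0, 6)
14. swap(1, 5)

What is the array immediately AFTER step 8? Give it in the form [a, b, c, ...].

Answer: [6, 5, 0, 1, 7, 3, 2, 4]

Derivation:
After 1 (rotate_left(0, 6, k=1)): [5, 3, 7, 6, 2, 1, 4, 0]
After 2 (swap(0, 5)): [1, 3, 7, 6, 2, 5, 4, 0]
After 3 (swap(5, 6)): [1, 3, 7, 6, 2, 4, 5, 0]
After 4 (swap(0, 1)): [3, 1, 7, 6, 2, 4, 5, 0]
After 5 (rotate_left(0, 4, k=3)): [6, 2, 3, 1, 7, 4, 5, 0]
After 6 (reverse(5, 7)): [6, 2, 3, 1, 7, 0, 5, 4]
After 7 (swap(1, 6)): [6, 5, 3, 1, 7, 0, 2, 4]
After 8 (swap(5, 2)): [6, 5, 0, 1, 7, 3, 2, 4]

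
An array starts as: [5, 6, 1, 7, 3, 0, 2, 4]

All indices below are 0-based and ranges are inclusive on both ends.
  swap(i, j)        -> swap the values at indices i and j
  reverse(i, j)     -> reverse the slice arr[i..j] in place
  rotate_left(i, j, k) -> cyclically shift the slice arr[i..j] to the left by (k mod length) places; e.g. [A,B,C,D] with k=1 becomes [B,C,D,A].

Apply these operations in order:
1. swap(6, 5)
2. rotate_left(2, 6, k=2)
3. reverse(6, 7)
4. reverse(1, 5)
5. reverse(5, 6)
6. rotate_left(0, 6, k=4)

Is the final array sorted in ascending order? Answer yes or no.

Answer: no

Derivation:
After 1 (swap(6, 5)): [5, 6, 1, 7, 3, 2, 0, 4]
After 2 (rotate_left(2, 6, k=2)): [5, 6, 3, 2, 0, 1, 7, 4]
After 3 (reverse(6, 7)): [5, 6, 3, 2, 0, 1, 4, 7]
After 4 (reverse(1, 5)): [5, 1, 0, 2, 3, 6, 4, 7]
After 5 (reverse(5, 6)): [5, 1, 0, 2, 3, 4, 6, 7]
After 6 (rotate_left(0, 6, k=4)): [3, 4, 6, 5, 1, 0, 2, 7]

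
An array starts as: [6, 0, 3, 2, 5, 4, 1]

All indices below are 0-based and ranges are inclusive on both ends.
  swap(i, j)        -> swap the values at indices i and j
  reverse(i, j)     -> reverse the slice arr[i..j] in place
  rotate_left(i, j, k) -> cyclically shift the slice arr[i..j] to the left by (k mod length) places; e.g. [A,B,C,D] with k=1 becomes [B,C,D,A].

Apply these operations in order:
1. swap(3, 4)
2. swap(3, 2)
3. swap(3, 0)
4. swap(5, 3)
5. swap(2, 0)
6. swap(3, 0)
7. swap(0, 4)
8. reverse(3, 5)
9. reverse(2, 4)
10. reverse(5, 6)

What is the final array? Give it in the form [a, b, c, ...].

After 1 (swap(3, 4)): [6, 0, 3, 5, 2, 4, 1]
After 2 (swap(3, 2)): [6, 0, 5, 3, 2, 4, 1]
After 3 (swap(3, 0)): [3, 0, 5, 6, 2, 4, 1]
After 4 (swap(5, 3)): [3, 0, 5, 4, 2, 6, 1]
After 5 (swap(2, 0)): [5, 0, 3, 4, 2, 6, 1]
After 6 (swap(3, 0)): [4, 0, 3, 5, 2, 6, 1]
After 7 (swap(0, 4)): [2, 0, 3, 5, 4, 6, 1]
After 8 (reverse(3, 5)): [2, 0, 3, 6, 4, 5, 1]
After 9 (reverse(2, 4)): [2, 0, 4, 6, 3, 5, 1]
After 10 (reverse(5, 6)): [2, 0, 4, 6, 3, 1, 5]

Answer: [2, 0, 4, 6, 3, 1, 5]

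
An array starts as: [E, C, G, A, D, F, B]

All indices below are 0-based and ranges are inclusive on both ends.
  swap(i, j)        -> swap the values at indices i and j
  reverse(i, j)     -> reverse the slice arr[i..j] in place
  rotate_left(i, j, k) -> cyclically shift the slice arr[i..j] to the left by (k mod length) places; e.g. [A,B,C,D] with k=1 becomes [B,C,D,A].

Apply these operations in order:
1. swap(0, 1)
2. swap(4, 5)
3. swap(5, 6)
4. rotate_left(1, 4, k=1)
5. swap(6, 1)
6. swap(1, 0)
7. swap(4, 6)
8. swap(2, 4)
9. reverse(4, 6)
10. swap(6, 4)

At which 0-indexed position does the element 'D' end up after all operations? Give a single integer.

After 1 (swap(0, 1)): [C, E, G, A, D, F, B]
After 2 (swap(4, 5)): [C, E, G, A, F, D, B]
After 3 (swap(5, 6)): [C, E, G, A, F, B, D]
After 4 (rotate_left(1, 4, k=1)): [C, G, A, F, E, B, D]
After 5 (swap(6, 1)): [C, D, A, F, E, B, G]
After 6 (swap(1, 0)): [D, C, A, F, E, B, G]
After 7 (swap(4, 6)): [D, C, A, F, G, B, E]
After 8 (swap(2, 4)): [D, C, G, F, A, B, E]
After 9 (reverse(4, 6)): [D, C, G, F, E, B, A]
After 10 (swap(6, 4)): [D, C, G, F, A, B, E]

Answer: 0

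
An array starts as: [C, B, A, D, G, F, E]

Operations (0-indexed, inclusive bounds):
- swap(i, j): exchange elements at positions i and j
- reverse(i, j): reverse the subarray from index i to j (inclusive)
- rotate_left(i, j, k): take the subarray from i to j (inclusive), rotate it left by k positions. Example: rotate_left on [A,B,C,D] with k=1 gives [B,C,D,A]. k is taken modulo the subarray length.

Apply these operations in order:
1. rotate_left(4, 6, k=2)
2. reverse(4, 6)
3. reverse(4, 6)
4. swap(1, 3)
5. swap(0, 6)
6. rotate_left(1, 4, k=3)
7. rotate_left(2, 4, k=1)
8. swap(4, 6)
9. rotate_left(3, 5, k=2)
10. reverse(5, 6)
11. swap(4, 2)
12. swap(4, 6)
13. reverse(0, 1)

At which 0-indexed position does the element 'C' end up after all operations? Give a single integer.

After 1 (rotate_left(4, 6, k=2)): [C, B, A, D, E, G, F]
After 2 (reverse(4, 6)): [C, B, A, D, F, G, E]
After 3 (reverse(4, 6)): [C, B, A, D, E, G, F]
After 4 (swap(1, 3)): [C, D, A, B, E, G, F]
After 5 (swap(0, 6)): [F, D, A, B, E, G, C]
After 6 (rotate_left(1, 4, k=3)): [F, E, D, A, B, G, C]
After 7 (rotate_left(2, 4, k=1)): [F, E, A, B, D, G, C]
After 8 (swap(4, 6)): [F, E, A, B, C, G, D]
After 9 (rotate_left(3, 5, k=2)): [F, E, A, G, B, C, D]
After 10 (reverse(5, 6)): [F, E, A, G, B, D, C]
After 11 (swap(4, 2)): [F, E, B, G, A, D, C]
After 12 (swap(4, 6)): [F, E, B, G, C, D, A]
After 13 (reverse(0, 1)): [E, F, B, G, C, D, A]

Answer: 4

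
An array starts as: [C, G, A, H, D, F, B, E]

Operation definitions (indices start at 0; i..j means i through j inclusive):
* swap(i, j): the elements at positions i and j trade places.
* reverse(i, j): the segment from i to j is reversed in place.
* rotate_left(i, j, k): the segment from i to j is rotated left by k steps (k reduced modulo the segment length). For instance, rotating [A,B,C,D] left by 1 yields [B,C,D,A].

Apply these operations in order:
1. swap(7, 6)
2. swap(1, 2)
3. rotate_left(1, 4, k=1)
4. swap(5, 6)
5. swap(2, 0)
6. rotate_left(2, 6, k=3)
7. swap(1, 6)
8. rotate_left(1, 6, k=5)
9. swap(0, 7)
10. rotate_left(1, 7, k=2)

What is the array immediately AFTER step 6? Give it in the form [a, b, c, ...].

After 1 (swap(7, 6)): [C, G, A, H, D, F, E, B]
After 2 (swap(1, 2)): [C, A, G, H, D, F, E, B]
After 3 (rotate_left(1, 4, k=1)): [C, G, H, D, A, F, E, B]
After 4 (swap(5, 6)): [C, G, H, D, A, E, F, B]
After 5 (swap(2, 0)): [H, G, C, D, A, E, F, B]
After 6 (rotate_left(2, 6, k=3)): [H, G, E, F, C, D, A, B]

Answer: [H, G, E, F, C, D, A, B]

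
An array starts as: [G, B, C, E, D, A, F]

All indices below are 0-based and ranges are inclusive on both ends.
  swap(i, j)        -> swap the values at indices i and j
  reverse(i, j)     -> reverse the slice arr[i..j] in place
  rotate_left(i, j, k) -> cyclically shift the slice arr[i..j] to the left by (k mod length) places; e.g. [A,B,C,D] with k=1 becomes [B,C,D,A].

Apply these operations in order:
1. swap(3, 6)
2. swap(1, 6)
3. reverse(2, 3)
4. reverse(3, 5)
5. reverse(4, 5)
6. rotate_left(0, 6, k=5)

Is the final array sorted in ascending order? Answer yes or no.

After 1 (swap(3, 6)): [G, B, C, F, D, A, E]
After 2 (swap(1, 6)): [G, E, C, F, D, A, B]
After 3 (reverse(2, 3)): [G, E, F, C, D, A, B]
After 4 (reverse(3, 5)): [G, E, F, A, D, C, B]
After 5 (reverse(4, 5)): [G, E, F, A, C, D, B]
After 6 (rotate_left(0, 6, k=5)): [D, B, G, E, F, A, C]

Answer: no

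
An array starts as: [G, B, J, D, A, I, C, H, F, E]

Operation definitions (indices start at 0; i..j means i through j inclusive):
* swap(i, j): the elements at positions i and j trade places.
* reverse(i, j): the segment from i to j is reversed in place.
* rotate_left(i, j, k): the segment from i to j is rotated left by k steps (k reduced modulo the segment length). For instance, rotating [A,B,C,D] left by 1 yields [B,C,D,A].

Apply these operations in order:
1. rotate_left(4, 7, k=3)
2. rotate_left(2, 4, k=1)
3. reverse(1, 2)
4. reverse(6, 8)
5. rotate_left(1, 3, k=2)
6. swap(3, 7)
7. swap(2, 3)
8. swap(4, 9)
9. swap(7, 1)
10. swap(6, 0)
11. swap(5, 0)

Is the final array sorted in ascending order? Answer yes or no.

Answer: yes

Derivation:
After 1 (rotate_left(4, 7, k=3)): [G, B, J, D, H, A, I, C, F, E]
After 2 (rotate_left(2, 4, k=1)): [G, B, D, H, J, A, I, C, F, E]
After 3 (reverse(1, 2)): [G, D, B, H, J, A, I, C, F, E]
After 4 (reverse(6, 8)): [G, D, B, H, J, A, F, C, I, E]
After 5 (rotate_left(1, 3, k=2)): [G, H, D, B, J, A, F, C, I, E]
After 6 (swap(3, 7)): [G, H, D, C, J, A, F, B, I, E]
After 7 (swap(2, 3)): [G, H, C, D, J, A, F, B, I, E]
After 8 (swap(4, 9)): [G, H, C, D, E, A, F, B, I, J]
After 9 (swap(7, 1)): [G, B, C, D, E, A, F, H, I, J]
After 10 (swap(6, 0)): [F, B, C, D, E, A, G, H, I, J]
After 11 (swap(5, 0)): [A, B, C, D, E, F, G, H, I, J]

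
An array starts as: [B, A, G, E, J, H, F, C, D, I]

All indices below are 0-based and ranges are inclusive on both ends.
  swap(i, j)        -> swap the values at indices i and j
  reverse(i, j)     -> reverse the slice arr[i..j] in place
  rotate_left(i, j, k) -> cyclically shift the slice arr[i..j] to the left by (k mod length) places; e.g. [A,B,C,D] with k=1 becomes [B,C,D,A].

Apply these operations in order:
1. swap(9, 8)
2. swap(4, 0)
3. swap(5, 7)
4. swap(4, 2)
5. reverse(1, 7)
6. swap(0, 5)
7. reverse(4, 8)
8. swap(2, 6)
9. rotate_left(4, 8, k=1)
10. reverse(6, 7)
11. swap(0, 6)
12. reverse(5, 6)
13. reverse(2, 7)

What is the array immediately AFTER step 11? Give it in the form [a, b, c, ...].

After 1 (swap(9, 8)): [B, A, G, E, J, H, F, C, I, D]
After 2 (swap(4, 0)): [J, A, G, E, B, H, F, C, I, D]
After 3 (swap(5, 7)): [J, A, G, E, B, C, F, H, I, D]
After 4 (swap(4, 2)): [J, A, B, E, G, C, F, H, I, D]
After 5 (reverse(1, 7)): [J, H, F, C, G, E, B, A, I, D]
After 6 (swap(0, 5)): [E, H, F, C, G, J, B, A, I, D]
After 7 (reverse(4, 8)): [E, H, F, C, I, A, B, J, G, D]
After 8 (swap(2, 6)): [E, H, B, C, I, A, F, J, G, D]
After 9 (rotate_left(4, 8, k=1)): [E, H, B, C, A, F, J, G, I, D]
After 10 (reverse(6, 7)): [E, H, B, C, A, F, G, J, I, D]
After 11 (swap(0, 6)): [G, H, B, C, A, F, E, J, I, D]

Answer: [G, H, B, C, A, F, E, J, I, D]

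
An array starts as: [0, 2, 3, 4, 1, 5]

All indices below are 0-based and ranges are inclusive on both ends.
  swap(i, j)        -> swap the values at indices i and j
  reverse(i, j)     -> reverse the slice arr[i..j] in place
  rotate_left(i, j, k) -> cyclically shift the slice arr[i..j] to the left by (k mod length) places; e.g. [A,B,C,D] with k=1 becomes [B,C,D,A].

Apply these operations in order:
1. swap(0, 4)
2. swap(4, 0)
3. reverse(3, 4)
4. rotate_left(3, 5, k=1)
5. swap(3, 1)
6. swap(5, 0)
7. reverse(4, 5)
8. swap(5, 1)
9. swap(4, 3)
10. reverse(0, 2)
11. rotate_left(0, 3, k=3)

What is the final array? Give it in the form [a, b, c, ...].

After 1 (swap(0, 4)): [1, 2, 3, 4, 0, 5]
After 2 (swap(4, 0)): [0, 2, 3, 4, 1, 5]
After 3 (reverse(3, 4)): [0, 2, 3, 1, 4, 5]
After 4 (rotate_left(3, 5, k=1)): [0, 2, 3, 4, 5, 1]
After 5 (swap(3, 1)): [0, 4, 3, 2, 5, 1]
After 6 (swap(5, 0)): [1, 4, 3, 2, 5, 0]
After 7 (reverse(4, 5)): [1, 4, 3, 2, 0, 5]
After 8 (swap(5, 1)): [1, 5, 3, 2, 0, 4]
After 9 (swap(4, 3)): [1, 5, 3, 0, 2, 4]
After 10 (reverse(0, 2)): [3, 5, 1, 0, 2, 4]
After 11 (rotate_left(0, 3, k=3)): [0, 3, 5, 1, 2, 4]

Answer: [0, 3, 5, 1, 2, 4]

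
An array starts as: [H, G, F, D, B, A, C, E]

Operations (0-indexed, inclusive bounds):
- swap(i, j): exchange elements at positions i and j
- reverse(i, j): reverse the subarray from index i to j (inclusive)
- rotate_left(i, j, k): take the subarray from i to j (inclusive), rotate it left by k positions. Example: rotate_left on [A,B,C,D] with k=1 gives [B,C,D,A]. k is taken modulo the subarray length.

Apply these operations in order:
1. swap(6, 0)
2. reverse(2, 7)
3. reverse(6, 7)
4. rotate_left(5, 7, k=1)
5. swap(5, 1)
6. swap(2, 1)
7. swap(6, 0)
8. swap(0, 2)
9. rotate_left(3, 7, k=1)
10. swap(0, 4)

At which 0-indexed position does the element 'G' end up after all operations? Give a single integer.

Answer: 0

Derivation:
After 1 (swap(6, 0)): [C, G, F, D, B, A, H, E]
After 2 (reverse(2, 7)): [C, G, E, H, A, B, D, F]
After 3 (reverse(6, 7)): [C, G, E, H, A, B, F, D]
After 4 (rotate_left(5, 7, k=1)): [C, G, E, H, A, F, D, B]
After 5 (swap(5, 1)): [C, F, E, H, A, G, D, B]
After 6 (swap(2, 1)): [C, E, F, H, A, G, D, B]
After 7 (swap(6, 0)): [D, E, F, H, A, G, C, B]
After 8 (swap(0, 2)): [F, E, D, H, A, G, C, B]
After 9 (rotate_left(3, 7, k=1)): [F, E, D, A, G, C, B, H]
After 10 (swap(0, 4)): [G, E, D, A, F, C, B, H]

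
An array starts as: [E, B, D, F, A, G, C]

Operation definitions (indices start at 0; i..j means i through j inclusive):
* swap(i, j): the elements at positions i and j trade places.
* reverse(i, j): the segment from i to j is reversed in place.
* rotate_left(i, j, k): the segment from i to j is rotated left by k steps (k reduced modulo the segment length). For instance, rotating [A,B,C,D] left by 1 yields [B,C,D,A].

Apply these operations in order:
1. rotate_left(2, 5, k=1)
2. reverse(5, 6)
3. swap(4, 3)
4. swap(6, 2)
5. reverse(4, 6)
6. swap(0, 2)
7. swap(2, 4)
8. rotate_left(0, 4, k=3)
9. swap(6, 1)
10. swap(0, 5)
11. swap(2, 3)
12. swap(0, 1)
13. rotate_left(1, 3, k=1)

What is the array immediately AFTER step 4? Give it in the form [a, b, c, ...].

Answer: [E, B, D, G, A, C, F]

Derivation:
After 1 (rotate_left(2, 5, k=1)): [E, B, F, A, G, D, C]
After 2 (reverse(5, 6)): [E, B, F, A, G, C, D]
After 3 (swap(4, 3)): [E, B, F, G, A, C, D]
After 4 (swap(6, 2)): [E, B, D, G, A, C, F]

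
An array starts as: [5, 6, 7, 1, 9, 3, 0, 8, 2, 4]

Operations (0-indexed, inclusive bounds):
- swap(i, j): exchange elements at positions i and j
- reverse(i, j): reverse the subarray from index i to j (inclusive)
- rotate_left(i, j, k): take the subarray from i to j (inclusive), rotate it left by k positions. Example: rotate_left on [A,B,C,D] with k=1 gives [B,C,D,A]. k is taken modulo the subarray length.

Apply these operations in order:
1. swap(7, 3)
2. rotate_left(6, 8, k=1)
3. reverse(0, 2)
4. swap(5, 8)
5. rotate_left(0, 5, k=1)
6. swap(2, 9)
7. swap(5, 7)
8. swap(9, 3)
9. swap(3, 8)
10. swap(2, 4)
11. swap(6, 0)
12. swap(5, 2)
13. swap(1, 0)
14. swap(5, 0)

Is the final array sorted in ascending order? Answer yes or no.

After 1 (swap(7, 3)): [5, 6, 7, 8, 9, 3, 0, 1, 2, 4]
After 2 (rotate_left(6, 8, k=1)): [5, 6, 7, 8, 9, 3, 1, 2, 0, 4]
After 3 (reverse(0, 2)): [7, 6, 5, 8, 9, 3, 1, 2, 0, 4]
After 4 (swap(5, 8)): [7, 6, 5, 8, 9, 0, 1, 2, 3, 4]
After 5 (rotate_left(0, 5, k=1)): [6, 5, 8, 9, 0, 7, 1, 2, 3, 4]
After 6 (swap(2, 9)): [6, 5, 4, 9, 0, 7, 1, 2, 3, 8]
After 7 (swap(5, 7)): [6, 5, 4, 9, 0, 2, 1, 7, 3, 8]
After 8 (swap(9, 3)): [6, 5, 4, 8, 0, 2, 1, 7, 3, 9]
After 9 (swap(3, 8)): [6, 5, 4, 3, 0, 2, 1, 7, 8, 9]
After 10 (swap(2, 4)): [6, 5, 0, 3, 4, 2, 1, 7, 8, 9]
After 11 (swap(6, 0)): [1, 5, 0, 3, 4, 2, 6, 7, 8, 9]
After 12 (swap(5, 2)): [1, 5, 2, 3, 4, 0, 6, 7, 8, 9]
After 13 (swap(1, 0)): [5, 1, 2, 3, 4, 0, 6, 7, 8, 9]
After 14 (swap(5, 0)): [0, 1, 2, 3, 4, 5, 6, 7, 8, 9]

Answer: yes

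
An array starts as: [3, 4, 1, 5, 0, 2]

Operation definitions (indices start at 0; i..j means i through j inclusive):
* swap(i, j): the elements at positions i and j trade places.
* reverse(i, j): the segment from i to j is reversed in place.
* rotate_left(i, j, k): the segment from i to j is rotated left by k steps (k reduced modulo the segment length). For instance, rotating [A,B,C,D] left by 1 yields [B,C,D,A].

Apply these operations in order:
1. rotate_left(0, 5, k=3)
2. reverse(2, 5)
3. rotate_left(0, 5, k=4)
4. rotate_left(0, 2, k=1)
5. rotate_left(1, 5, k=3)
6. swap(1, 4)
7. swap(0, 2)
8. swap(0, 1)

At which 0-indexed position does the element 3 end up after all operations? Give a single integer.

After 1 (rotate_left(0, 5, k=3)): [5, 0, 2, 3, 4, 1]
After 2 (reverse(2, 5)): [5, 0, 1, 4, 3, 2]
After 3 (rotate_left(0, 5, k=4)): [3, 2, 5, 0, 1, 4]
After 4 (rotate_left(0, 2, k=1)): [2, 5, 3, 0, 1, 4]
After 5 (rotate_left(1, 5, k=3)): [2, 1, 4, 5, 3, 0]
After 6 (swap(1, 4)): [2, 3, 4, 5, 1, 0]
After 7 (swap(0, 2)): [4, 3, 2, 5, 1, 0]
After 8 (swap(0, 1)): [3, 4, 2, 5, 1, 0]

Answer: 0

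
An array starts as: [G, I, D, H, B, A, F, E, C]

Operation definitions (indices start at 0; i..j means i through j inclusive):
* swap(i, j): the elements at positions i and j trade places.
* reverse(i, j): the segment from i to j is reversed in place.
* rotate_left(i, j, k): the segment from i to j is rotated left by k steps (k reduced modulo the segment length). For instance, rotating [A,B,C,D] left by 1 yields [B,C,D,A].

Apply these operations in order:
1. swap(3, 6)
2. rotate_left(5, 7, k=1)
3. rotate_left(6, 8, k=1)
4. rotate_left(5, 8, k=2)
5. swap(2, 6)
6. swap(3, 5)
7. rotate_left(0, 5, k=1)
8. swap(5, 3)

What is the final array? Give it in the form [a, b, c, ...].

After 1 (swap(3, 6)): [G, I, D, F, B, A, H, E, C]
After 2 (rotate_left(5, 7, k=1)): [G, I, D, F, B, H, E, A, C]
After 3 (rotate_left(6, 8, k=1)): [G, I, D, F, B, H, A, C, E]
After 4 (rotate_left(5, 8, k=2)): [G, I, D, F, B, C, E, H, A]
After 5 (swap(2, 6)): [G, I, E, F, B, C, D, H, A]
After 6 (swap(3, 5)): [G, I, E, C, B, F, D, H, A]
After 7 (rotate_left(0, 5, k=1)): [I, E, C, B, F, G, D, H, A]
After 8 (swap(5, 3)): [I, E, C, G, F, B, D, H, A]

Answer: [I, E, C, G, F, B, D, H, A]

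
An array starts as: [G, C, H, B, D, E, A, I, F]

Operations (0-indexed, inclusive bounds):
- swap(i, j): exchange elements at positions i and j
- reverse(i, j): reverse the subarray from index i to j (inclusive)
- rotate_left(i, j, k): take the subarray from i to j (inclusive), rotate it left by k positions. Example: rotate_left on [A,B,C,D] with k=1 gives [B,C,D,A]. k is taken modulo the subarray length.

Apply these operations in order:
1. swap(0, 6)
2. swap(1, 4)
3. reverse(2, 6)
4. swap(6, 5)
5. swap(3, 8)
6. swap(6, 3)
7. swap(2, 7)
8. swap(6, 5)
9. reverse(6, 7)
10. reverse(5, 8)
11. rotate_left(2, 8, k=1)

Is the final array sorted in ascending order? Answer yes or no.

After 1 (swap(0, 6)): [A, C, H, B, D, E, G, I, F]
After 2 (swap(1, 4)): [A, D, H, B, C, E, G, I, F]
After 3 (reverse(2, 6)): [A, D, G, E, C, B, H, I, F]
After 4 (swap(6, 5)): [A, D, G, E, C, H, B, I, F]
After 5 (swap(3, 8)): [A, D, G, F, C, H, B, I, E]
After 6 (swap(6, 3)): [A, D, G, B, C, H, F, I, E]
After 7 (swap(2, 7)): [A, D, I, B, C, H, F, G, E]
After 8 (swap(6, 5)): [A, D, I, B, C, F, H, G, E]
After 9 (reverse(6, 7)): [A, D, I, B, C, F, G, H, E]
After 10 (reverse(5, 8)): [A, D, I, B, C, E, H, G, F]
After 11 (rotate_left(2, 8, k=1)): [A, D, B, C, E, H, G, F, I]

Answer: no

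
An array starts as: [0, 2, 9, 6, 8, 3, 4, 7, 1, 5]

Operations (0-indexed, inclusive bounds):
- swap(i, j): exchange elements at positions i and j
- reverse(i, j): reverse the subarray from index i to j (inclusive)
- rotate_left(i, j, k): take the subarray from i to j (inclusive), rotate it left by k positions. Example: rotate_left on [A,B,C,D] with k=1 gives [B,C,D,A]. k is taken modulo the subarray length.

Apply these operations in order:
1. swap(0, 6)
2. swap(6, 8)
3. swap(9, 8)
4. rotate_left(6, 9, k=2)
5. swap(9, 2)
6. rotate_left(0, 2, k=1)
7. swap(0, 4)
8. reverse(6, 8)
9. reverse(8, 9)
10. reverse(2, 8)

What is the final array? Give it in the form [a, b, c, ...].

Answer: [8, 7, 9, 0, 1, 3, 2, 6, 4, 5]

Derivation:
After 1 (swap(0, 6)): [4, 2, 9, 6, 8, 3, 0, 7, 1, 5]
After 2 (swap(6, 8)): [4, 2, 9, 6, 8, 3, 1, 7, 0, 5]
After 3 (swap(9, 8)): [4, 2, 9, 6, 8, 3, 1, 7, 5, 0]
After 4 (rotate_left(6, 9, k=2)): [4, 2, 9, 6, 8, 3, 5, 0, 1, 7]
After 5 (swap(9, 2)): [4, 2, 7, 6, 8, 3, 5, 0, 1, 9]
After 6 (rotate_left(0, 2, k=1)): [2, 7, 4, 6, 8, 3, 5, 0, 1, 9]
After 7 (swap(0, 4)): [8, 7, 4, 6, 2, 3, 5, 0, 1, 9]
After 8 (reverse(6, 8)): [8, 7, 4, 6, 2, 3, 1, 0, 5, 9]
After 9 (reverse(8, 9)): [8, 7, 4, 6, 2, 3, 1, 0, 9, 5]
After 10 (reverse(2, 8)): [8, 7, 9, 0, 1, 3, 2, 6, 4, 5]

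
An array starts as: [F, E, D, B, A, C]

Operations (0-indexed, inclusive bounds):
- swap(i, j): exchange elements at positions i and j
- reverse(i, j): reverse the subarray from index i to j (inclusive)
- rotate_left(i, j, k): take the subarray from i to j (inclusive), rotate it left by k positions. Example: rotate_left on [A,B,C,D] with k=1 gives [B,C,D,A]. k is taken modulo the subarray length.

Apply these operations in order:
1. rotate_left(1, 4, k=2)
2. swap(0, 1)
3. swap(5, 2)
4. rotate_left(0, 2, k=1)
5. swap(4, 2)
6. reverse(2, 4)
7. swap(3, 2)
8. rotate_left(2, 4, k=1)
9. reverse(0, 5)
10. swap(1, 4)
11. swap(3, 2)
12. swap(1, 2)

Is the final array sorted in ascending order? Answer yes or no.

After 1 (rotate_left(1, 4, k=2)): [F, B, A, E, D, C]
After 2 (swap(0, 1)): [B, F, A, E, D, C]
After 3 (swap(5, 2)): [B, F, C, E, D, A]
After 4 (rotate_left(0, 2, k=1)): [F, C, B, E, D, A]
After 5 (swap(4, 2)): [F, C, D, E, B, A]
After 6 (reverse(2, 4)): [F, C, B, E, D, A]
After 7 (swap(3, 2)): [F, C, E, B, D, A]
After 8 (rotate_left(2, 4, k=1)): [F, C, B, D, E, A]
After 9 (reverse(0, 5)): [A, E, D, B, C, F]
After 10 (swap(1, 4)): [A, C, D, B, E, F]
After 11 (swap(3, 2)): [A, C, B, D, E, F]
After 12 (swap(1, 2)): [A, B, C, D, E, F]

Answer: yes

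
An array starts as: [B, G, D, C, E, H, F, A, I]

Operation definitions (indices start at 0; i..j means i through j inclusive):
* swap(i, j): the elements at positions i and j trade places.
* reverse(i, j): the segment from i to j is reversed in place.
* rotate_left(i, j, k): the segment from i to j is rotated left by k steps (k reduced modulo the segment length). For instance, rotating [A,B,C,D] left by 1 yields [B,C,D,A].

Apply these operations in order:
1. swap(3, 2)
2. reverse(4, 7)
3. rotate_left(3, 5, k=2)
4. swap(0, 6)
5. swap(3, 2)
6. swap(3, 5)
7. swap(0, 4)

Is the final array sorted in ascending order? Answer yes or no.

Answer: no

Derivation:
After 1 (swap(3, 2)): [B, G, C, D, E, H, F, A, I]
After 2 (reverse(4, 7)): [B, G, C, D, A, F, H, E, I]
After 3 (rotate_left(3, 5, k=2)): [B, G, C, F, D, A, H, E, I]
After 4 (swap(0, 6)): [H, G, C, F, D, A, B, E, I]
After 5 (swap(3, 2)): [H, G, F, C, D, A, B, E, I]
After 6 (swap(3, 5)): [H, G, F, A, D, C, B, E, I]
After 7 (swap(0, 4)): [D, G, F, A, H, C, B, E, I]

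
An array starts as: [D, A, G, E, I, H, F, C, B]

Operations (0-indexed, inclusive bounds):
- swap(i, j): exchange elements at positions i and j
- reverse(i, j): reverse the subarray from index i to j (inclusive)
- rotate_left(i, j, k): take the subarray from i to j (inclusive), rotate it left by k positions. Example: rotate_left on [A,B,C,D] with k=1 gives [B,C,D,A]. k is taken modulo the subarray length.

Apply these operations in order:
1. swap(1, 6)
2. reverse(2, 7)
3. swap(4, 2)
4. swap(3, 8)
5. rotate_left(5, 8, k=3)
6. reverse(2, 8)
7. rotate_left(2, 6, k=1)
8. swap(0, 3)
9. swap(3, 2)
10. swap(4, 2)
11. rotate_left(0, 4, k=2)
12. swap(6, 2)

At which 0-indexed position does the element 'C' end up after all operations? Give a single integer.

After 1 (swap(1, 6)): [D, F, G, E, I, H, A, C, B]
After 2 (reverse(2, 7)): [D, F, C, A, H, I, E, G, B]
After 3 (swap(4, 2)): [D, F, H, A, C, I, E, G, B]
After 4 (swap(3, 8)): [D, F, H, B, C, I, E, G, A]
After 5 (rotate_left(5, 8, k=3)): [D, F, H, B, C, A, I, E, G]
After 6 (reverse(2, 8)): [D, F, G, E, I, A, C, B, H]
After 7 (rotate_left(2, 6, k=1)): [D, F, E, I, A, C, G, B, H]
After 8 (swap(0, 3)): [I, F, E, D, A, C, G, B, H]
After 9 (swap(3, 2)): [I, F, D, E, A, C, G, B, H]
After 10 (swap(4, 2)): [I, F, A, E, D, C, G, B, H]
After 11 (rotate_left(0, 4, k=2)): [A, E, D, I, F, C, G, B, H]
After 12 (swap(6, 2)): [A, E, G, I, F, C, D, B, H]

Answer: 5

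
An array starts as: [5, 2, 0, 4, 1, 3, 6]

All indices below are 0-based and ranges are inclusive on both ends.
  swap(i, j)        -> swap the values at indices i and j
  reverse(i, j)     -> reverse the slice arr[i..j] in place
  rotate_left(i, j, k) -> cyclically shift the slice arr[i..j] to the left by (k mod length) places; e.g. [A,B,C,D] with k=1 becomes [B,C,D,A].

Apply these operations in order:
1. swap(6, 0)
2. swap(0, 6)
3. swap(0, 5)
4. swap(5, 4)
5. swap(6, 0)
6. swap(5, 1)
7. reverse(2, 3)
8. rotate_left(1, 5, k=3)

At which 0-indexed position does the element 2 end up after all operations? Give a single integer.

After 1 (swap(6, 0)): [6, 2, 0, 4, 1, 3, 5]
After 2 (swap(0, 6)): [5, 2, 0, 4, 1, 3, 6]
After 3 (swap(0, 5)): [3, 2, 0, 4, 1, 5, 6]
After 4 (swap(5, 4)): [3, 2, 0, 4, 5, 1, 6]
After 5 (swap(6, 0)): [6, 2, 0, 4, 5, 1, 3]
After 6 (swap(5, 1)): [6, 1, 0, 4, 5, 2, 3]
After 7 (reverse(2, 3)): [6, 1, 4, 0, 5, 2, 3]
After 8 (rotate_left(1, 5, k=3)): [6, 5, 2, 1, 4, 0, 3]

Answer: 2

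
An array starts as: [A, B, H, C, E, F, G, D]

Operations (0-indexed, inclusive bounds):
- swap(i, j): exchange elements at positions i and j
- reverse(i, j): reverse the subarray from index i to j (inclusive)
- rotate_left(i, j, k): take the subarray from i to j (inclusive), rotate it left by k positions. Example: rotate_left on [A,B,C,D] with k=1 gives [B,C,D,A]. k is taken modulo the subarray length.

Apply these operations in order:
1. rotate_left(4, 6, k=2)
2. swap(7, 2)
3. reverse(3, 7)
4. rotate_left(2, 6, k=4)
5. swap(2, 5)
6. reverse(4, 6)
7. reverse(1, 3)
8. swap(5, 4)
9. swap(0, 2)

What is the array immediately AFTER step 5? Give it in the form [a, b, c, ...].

Answer: [A, B, F, D, H, G, E, C]

Derivation:
After 1 (rotate_left(4, 6, k=2)): [A, B, H, C, G, E, F, D]
After 2 (swap(7, 2)): [A, B, D, C, G, E, F, H]
After 3 (reverse(3, 7)): [A, B, D, H, F, E, G, C]
After 4 (rotate_left(2, 6, k=4)): [A, B, G, D, H, F, E, C]
After 5 (swap(2, 5)): [A, B, F, D, H, G, E, C]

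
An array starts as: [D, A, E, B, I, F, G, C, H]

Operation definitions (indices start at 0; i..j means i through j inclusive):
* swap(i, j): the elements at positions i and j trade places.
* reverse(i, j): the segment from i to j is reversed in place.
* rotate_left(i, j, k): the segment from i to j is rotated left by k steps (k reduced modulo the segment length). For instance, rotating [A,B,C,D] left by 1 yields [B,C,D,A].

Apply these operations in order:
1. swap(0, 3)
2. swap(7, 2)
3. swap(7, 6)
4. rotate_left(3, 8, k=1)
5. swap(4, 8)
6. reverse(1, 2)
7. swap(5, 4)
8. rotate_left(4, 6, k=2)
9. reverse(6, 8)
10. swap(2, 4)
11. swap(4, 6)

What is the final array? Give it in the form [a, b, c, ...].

After 1 (swap(0, 3)): [B, A, E, D, I, F, G, C, H]
After 2 (swap(7, 2)): [B, A, C, D, I, F, G, E, H]
After 3 (swap(7, 6)): [B, A, C, D, I, F, E, G, H]
After 4 (rotate_left(3, 8, k=1)): [B, A, C, I, F, E, G, H, D]
After 5 (swap(4, 8)): [B, A, C, I, D, E, G, H, F]
After 6 (reverse(1, 2)): [B, C, A, I, D, E, G, H, F]
After 7 (swap(5, 4)): [B, C, A, I, E, D, G, H, F]
After 8 (rotate_left(4, 6, k=2)): [B, C, A, I, G, E, D, H, F]
After 9 (reverse(6, 8)): [B, C, A, I, G, E, F, H, D]
After 10 (swap(2, 4)): [B, C, G, I, A, E, F, H, D]
After 11 (swap(4, 6)): [B, C, G, I, F, E, A, H, D]

Answer: [B, C, G, I, F, E, A, H, D]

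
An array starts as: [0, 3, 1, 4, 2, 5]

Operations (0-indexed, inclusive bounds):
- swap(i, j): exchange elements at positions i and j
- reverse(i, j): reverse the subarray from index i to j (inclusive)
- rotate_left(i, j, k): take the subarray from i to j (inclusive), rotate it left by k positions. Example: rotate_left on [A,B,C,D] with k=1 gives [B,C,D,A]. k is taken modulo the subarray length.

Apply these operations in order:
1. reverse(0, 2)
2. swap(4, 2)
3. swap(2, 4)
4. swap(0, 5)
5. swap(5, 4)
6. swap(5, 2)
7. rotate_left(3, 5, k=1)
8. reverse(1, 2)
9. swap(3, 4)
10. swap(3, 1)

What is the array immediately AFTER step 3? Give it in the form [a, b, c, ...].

Answer: [1, 3, 0, 4, 2, 5]

Derivation:
After 1 (reverse(0, 2)): [1, 3, 0, 4, 2, 5]
After 2 (swap(4, 2)): [1, 3, 2, 4, 0, 5]
After 3 (swap(2, 4)): [1, 3, 0, 4, 2, 5]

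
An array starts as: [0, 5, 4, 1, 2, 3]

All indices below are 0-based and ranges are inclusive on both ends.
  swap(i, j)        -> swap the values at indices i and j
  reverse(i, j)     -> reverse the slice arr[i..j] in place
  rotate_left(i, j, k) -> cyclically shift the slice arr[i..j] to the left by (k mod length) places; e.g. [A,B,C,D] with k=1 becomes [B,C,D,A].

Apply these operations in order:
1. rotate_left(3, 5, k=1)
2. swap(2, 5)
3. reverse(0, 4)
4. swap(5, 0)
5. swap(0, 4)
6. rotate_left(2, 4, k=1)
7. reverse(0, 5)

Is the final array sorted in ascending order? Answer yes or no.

After 1 (rotate_left(3, 5, k=1)): [0, 5, 4, 2, 3, 1]
After 2 (swap(2, 5)): [0, 5, 1, 2, 3, 4]
After 3 (reverse(0, 4)): [3, 2, 1, 5, 0, 4]
After 4 (swap(5, 0)): [4, 2, 1, 5, 0, 3]
After 5 (swap(0, 4)): [0, 2, 1, 5, 4, 3]
After 6 (rotate_left(2, 4, k=1)): [0, 2, 5, 4, 1, 3]
After 7 (reverse(0, 5)): [3, 1, 4, 5, 2, 0]

Answer: no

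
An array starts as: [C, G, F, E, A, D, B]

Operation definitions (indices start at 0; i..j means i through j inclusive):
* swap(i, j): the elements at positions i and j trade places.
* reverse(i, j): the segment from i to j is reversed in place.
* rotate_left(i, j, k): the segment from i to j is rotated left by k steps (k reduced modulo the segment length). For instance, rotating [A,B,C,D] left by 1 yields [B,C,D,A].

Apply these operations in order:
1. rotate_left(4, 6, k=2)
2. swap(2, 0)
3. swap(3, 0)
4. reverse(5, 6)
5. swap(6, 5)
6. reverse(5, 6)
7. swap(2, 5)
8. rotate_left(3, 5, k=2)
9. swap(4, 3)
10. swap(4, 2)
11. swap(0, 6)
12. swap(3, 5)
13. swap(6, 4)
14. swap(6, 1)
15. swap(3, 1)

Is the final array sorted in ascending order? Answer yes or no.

After 1 (rotate_left(4, 6, k=2)): [C, G, F, E, B, A, D]
After 2 (swap(2, 0)): [F, G, C, E, B, A, D]
After 3 (swap(3, 0)): [E, G, C, F, B, A, D]
After 4 (reverse(5, 6)): [E, G, C, F, B, D, A]
After 5 (swap(6, 5)): [E, G, C, F, B, A, D]
After 6 (reverse(5, 6)): [E, G, C, F, B, D, A]
After 7 (swap(2, 5)): [E, G, D, F, B, C, A]
After 8 (rotate_left(3, 5, k=2)): [E, G, D, C, F, B, A]
After 9 (swap(4, 3)): [E, G, D, F, C, B, A]
After 10 (swap(4, 2)): [E, G, C, F, D, B, A]
After 11 (swap(0, 6)): [A, G, C, F, D, B, E]
After 12 (swap(3, 5)): [A, G, C, B, D, F, E]
After 13 (swap(6, 4)): [A, G, C, B, E, F, D]
After 14 (swap(6, 1)): [A, D, C, B, E, F, G]
After 15 (swap(3, 1)): [A, B, C, D, E, F, G]

Answer: yes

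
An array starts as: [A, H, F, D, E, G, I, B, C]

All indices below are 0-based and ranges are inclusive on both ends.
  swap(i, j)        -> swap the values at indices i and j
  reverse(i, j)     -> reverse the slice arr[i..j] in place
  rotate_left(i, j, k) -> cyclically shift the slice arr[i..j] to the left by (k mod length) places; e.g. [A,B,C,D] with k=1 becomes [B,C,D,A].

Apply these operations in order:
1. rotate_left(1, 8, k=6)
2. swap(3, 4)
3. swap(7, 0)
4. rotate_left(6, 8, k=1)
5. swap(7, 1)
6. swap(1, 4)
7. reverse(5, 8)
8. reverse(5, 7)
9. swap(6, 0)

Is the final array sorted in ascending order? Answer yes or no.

Answer: no

Derivation:
After 1 (rotate_left(1, 8, k=6)): [A, B, C, H, F, D, E, G, I]
After 2 (swap(3, 4)): [A, B, C, F, H, D, E, G, I]
After 3 (swap(7, 0)): [G, B, C, F, H, D, E, A, I]
After 4 (rotate_left(6, 8, k=1)): [G, B, C, F, H, D, A, I, E]
After 5 (swap(7, 1)): [G, I, C, F, H, D, A, B, E]
After 6 (swap(1, 4)): [G, H, C, F, I, D, A, B, E]
After 7 (reverse(5, 8)): [G, H, C, F, I, E, B, A, D]
After 8 (reverse(5, 7)): [G, H, C, F, I, A, B, E, D]
After 9 (swap(6, 0)): [B, H, C, F, I, A, G, E, D]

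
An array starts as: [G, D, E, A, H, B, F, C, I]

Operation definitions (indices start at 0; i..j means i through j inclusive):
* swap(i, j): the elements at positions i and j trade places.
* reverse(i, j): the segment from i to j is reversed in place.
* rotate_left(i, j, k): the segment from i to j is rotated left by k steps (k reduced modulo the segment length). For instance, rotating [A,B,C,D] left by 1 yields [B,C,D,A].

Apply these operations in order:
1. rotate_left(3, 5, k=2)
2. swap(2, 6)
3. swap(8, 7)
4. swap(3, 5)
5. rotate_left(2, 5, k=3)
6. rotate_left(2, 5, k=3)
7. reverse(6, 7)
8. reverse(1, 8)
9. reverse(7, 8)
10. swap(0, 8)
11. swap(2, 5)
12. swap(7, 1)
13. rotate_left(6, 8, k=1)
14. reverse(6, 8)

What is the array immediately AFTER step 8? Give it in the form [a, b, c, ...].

After 1 (rotate_left(3, 5, k=2)): [G, D, E, B, A, H, F, C, I]
After 2 (swap(2, 6)): [G, D, F, B, A, H, E, C, I]
After 3 (swap(8, 7)): [G, D, F, B, A, H, E, I, C]
After 4 (swap(3, 5)): [G, D, F, H, A, B, E, I, C]
After 5 (rotate_left(2, 5, k=3)): [G, D, B, F, H, A, E, I, C]
After 6 (rotate_left(2, 5, k=3)): [G, D, A, B, F, H, E, I, C]
After 7 (reverse(6, 7)): [G, D, A, B, F, H, I, E, C]
After 8 (reverse(1, 8)): [G, C, E, I, H, F, B, A, D]

Answer: [G, C, E, I, H, F, B, A, D]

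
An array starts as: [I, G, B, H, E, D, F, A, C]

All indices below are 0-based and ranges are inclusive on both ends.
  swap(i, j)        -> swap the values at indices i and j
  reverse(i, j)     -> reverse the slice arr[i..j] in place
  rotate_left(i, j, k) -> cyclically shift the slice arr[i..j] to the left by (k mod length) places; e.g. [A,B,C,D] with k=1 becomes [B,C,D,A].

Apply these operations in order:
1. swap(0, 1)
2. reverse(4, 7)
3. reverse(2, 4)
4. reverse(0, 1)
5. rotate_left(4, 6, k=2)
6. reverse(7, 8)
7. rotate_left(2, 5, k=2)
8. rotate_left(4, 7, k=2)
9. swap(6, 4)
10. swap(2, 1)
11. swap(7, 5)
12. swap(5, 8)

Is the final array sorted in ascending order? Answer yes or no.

Answer: no

Derivation:
After 1 (swap(0, 1)): [G, I, B, H, E, D, F, A, C]
After 2 (reverse(4, 7)): [G, I, B, H, A, F, D, E, C]
After 3 (reverse(2, 4)): [G, I, A, H, B, F, D, E, C]
After 4 (reverse(0, 1)): [I, G, A, H, B, F, D, E, C]
After 5 (rotate_left(4, 6, k=2)): [I, G, A, H, D, B, F, E, C]
After 6 (reverse(7, 8)): [I, G, A, H, D, B, F, C, E]
After 7 (rotate_left(2, 5, k=2)): [I, G, D, B, A, H, F, C, E]
After 8 (rotate_left(4, 7, k=2)): [I, G, D, B, F, C, A, H, E]
After 9 (swap(6, 4)): [I, G, D, B, A, C, F, H, E]
After 10 (swap(2, 1)): [I, D, G, B, A, C, F, H, E]
After 11 (swap(7, 5)): [I, D, G, B, A, H, F, C, E]
After 12 (swap(5, 8)): [I, D, G, B, A, E, F, C, H]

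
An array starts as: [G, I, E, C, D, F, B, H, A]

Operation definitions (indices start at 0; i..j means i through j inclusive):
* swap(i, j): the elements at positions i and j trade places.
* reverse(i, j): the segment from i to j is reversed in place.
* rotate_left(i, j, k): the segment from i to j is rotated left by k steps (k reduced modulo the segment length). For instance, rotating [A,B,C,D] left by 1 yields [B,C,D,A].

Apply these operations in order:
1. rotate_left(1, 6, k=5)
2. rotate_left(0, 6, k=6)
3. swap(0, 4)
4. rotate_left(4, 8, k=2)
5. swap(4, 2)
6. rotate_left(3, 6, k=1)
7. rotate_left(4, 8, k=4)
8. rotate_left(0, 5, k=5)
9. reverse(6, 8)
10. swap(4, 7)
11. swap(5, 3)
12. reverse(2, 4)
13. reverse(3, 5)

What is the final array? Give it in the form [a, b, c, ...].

After 1 (rotate_left(1, 6, k=5)): [G, B, I, E, C, D, F, H, A]
After 2 (rotate_left(0, 6, k=6)): [F, G, B, I, E, C, D, H, A]
After 3 (swap(0, 4)): [E, G, B, I, F, C, D, H, A]
After 4 (rotate_left(4, 8, k=2)): [E, G, B, I, D, H, A, F, C]
After 5 (swap(4, 2)): [E, G, D, I, B, H, A, F, C]
After 6 (rotate_left(3, 6, k=1)): [E, G, D, B, H, A, I, F, C]
After 7 (rotate_left(4, 8, k=4)): [E, G, D, B, C, H, A, I, F]
After 8 (rotate_left(0, 5, k=5)): [H, E, G, D, B, C, A, I, F]
After 9 (reverse(6, 8)): [H, E, G, D, B, C, F, I, A]
After 10 (swap(4, 7)): [H, E, G, D, I, C, F, B, A]
After 11 (swap(5, 3)): [H, E, G, C, I, D, F, B, A]
After 12 (reverse(2, 4)): [H, E, I, C, G, D, F, B, A]
After 13 (reverse(3, 5)): [H, E, I, D, G, C, F, B, A]

Answer: [H, E, I, D, G, C, F, B, A]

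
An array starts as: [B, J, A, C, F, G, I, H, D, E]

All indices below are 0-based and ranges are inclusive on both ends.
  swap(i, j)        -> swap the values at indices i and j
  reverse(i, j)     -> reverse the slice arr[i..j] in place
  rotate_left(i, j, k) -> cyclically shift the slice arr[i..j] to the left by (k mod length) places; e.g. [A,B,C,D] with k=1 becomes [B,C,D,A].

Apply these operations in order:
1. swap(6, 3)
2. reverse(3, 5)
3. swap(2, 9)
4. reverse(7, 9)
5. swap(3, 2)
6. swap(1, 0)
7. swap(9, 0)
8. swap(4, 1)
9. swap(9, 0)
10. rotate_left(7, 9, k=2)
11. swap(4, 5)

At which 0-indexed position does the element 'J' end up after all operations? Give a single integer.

Answer: 0

Derivation:
After 1 (swap(6, 3)): [B, J, A, I, F, G, C, H, D, E]
After 2 (reverse(3, 5)): [B, J, A, G, F, I, C, H, D, E]
After 3 (swap(2, 9)): [B, J, E, G, F, I, C, H, D, A]
After 4 (reverse(7, 9)): [B, J, E, G, F, I, C, A, D, H]
After 5 (swap(3, 2)): [B, J, G, E, F, I, C, A, D, H]
After 6 (swap(1, 0)): [J, B, G, E, F, I, C, A, D, H]
After 7 (swap(9, 0)): [H, B, G, E, F, I, C, A, D, J]
After 8 (swap(4, 1)): [H, F, G, E, B, I, C, A, D, J]
After 9 (swap(9, 0)): [J, F, G, E, B, I, C, A, D, H]
After 10 (rotate_left(7, 9, k=2)): [J, F, G, E, B, I, C, H, A, D]
After 11 (swap(4, 5)): [J, F, G, E, I, B, C, H, A, D]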